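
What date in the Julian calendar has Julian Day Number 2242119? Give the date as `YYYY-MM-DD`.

JDN 2242119 is 12 August 1426 in the proleptic Gregorian calendar.
In the Julian calendar that day is 1426-08-03.

1426-08-03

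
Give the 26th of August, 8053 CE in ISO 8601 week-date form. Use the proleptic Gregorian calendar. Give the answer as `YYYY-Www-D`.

8053-W35-2

The weekday is Tuesday (ISO weekday 2).
That Tuesday belongs to ISO week 35 of ISO year 8053.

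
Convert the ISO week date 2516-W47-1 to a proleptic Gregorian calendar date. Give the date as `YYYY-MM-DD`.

ISO week 1 of 2516 is the week containing the first Thursday of 2516.
Week 47, day 1 (Monday) lands on 2516-11-16.

2516-11-16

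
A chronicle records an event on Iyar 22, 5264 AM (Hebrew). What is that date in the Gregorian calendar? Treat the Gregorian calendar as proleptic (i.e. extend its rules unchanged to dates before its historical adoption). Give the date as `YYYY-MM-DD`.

1504-05-16

Julian Day Number of the source date = 2270520.
Converting JDN 2270520 to the Gregorian calendar gives 16 May 1504 CE.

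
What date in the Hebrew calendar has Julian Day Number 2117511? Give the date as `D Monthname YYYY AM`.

11 Sivan 4845 AM

The proleptic Gregorian equivalent of JDN 2117511 is 12 June 1085.
In the Hebrew calendar that day is 11 Sivan 4845 AM.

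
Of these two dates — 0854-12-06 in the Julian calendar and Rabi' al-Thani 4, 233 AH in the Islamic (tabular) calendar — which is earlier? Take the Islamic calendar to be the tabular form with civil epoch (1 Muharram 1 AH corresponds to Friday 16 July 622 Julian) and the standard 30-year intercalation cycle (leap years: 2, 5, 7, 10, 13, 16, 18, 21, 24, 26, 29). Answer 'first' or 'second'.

second

The two dates have Julian Day Numbers 2033321 and 2030745 respectively.
Since 2030745 < 2033321, the second date comes first.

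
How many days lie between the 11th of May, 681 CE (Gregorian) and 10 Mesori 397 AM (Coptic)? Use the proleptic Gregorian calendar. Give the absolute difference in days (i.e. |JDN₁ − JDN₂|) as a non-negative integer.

First date → JDN 1969921; second date → JDN 1970008.
The interval is |1969921 − 1970008| = 87 days.

87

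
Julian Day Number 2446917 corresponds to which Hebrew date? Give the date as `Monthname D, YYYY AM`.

Iyar 2, 5747 AM

The Gregorian equivalent of JDN 2446917 is 1 May 1987.
In the Hebrew calendar that day is Iyar 2, 5747 AM.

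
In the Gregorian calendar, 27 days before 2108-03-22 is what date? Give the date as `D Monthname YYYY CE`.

JDN of 2108-03-22 = 2491072.
2491072 − 27 = 2491045.
JDN 2491045 in the Gregorian calendar is 24 February 2108 CE.

24 February 2108 CE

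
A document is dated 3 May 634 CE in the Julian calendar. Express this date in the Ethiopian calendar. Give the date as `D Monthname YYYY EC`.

The source date corresponds to 6 May 634 in the proleptic Gregorian calendar (JDN 1952749).
That day falls on 8 Ginbot 626 EC in the Ethiopian calendar.

8 Ginbot 626 EC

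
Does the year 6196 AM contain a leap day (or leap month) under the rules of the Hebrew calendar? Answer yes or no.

Hebrew year 6196 is year 2 of its 19-year Metonic cycle; leap years are at positions 3, 6, 8, 11, 14, 17, 19, so it is a common year (12 months).

no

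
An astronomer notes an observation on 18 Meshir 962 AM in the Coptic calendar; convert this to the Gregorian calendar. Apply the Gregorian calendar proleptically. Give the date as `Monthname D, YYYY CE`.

February 19, 1246 CE

Both dates share Julian Day Number 2176202; in the Gregorian calendar that is 19 February 1246 CE.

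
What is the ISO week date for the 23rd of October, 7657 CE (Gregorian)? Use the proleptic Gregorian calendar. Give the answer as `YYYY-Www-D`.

7657-W43-2

The weekday is Tuesday (ISO weekday 2).
That Tuesday belongs to ISO week 43 of ISO year 7657.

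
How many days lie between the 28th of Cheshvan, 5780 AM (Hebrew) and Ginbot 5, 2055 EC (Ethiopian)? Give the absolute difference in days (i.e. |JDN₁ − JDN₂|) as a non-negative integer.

First date → JDN 2458814; second date → JDN 2474688.
The interval is |2458814 − 2474688| = 15874 days.

15874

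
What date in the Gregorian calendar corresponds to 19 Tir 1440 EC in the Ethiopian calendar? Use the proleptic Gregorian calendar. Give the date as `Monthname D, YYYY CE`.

Both dates share Julian Day Number 2249954; in the Gregorian calendar that is 24 January 1448 CE.

January 24, 1448 CE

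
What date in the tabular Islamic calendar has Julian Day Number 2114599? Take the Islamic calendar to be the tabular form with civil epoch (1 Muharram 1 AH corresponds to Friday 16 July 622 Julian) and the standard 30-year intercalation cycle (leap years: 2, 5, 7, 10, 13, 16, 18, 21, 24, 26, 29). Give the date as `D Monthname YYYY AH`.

The proleptic Gregorian equivalent of JDN 2114599 is 22 June 1077.
In the tabular Islamic calendar that day is 21 Dhu al-Qa'dah 469 AH.

21 Dhu al-Qa'dah 469 AH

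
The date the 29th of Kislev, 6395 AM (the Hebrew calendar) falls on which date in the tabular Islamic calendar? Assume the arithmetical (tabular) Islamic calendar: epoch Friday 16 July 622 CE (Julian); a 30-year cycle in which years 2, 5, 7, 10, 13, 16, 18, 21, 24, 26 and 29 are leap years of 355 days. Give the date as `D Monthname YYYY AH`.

29 Safar 2075 AH

Both dates share Julian Day Number 2683454; in the tabular Islamic calendar that is 29 Safar 2075 AH.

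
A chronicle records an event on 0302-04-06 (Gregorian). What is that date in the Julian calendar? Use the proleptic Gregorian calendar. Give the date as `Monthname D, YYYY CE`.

April 5, 302 CE

For dates in this range the Gregorian date is 1 day ahead of the Julian.
6 April 302 Gregorian − 1 day → 5 April 302 Julian.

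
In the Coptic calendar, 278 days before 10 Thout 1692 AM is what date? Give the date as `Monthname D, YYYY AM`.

JDN of 10 Thout 1692 AM = 2442677.
2442677 − 278 = 2442399.
JDN 2442399 in the Coptic calendar is Koiak 8, 1691 AM.

Koiak 8, 1691 AM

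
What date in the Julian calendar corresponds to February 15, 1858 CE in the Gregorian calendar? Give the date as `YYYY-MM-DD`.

For dates in this range the Gregorian date is 12 days ahead of the Julian.
15 February 1858 Gregorian − 12 days → 3 February 1858 Julian.

1858-02-03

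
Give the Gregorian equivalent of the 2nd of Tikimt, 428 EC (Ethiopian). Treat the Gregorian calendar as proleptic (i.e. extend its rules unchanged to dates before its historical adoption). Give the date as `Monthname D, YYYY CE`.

October 1, 435 CE

Julian Day Number of the source date = 1880214.
Converting JDN 1880214 to the Gregorian calendar gives 1 October 435 CE.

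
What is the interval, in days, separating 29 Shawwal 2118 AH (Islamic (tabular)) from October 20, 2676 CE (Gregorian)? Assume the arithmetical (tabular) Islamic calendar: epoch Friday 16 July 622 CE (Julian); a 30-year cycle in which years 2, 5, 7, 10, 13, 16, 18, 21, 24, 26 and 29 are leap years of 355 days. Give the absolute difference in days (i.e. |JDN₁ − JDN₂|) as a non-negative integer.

JDN of the first date = 2698928.
JDN of the second date = 2698742.
|2698742 − 2698928| = 186.

186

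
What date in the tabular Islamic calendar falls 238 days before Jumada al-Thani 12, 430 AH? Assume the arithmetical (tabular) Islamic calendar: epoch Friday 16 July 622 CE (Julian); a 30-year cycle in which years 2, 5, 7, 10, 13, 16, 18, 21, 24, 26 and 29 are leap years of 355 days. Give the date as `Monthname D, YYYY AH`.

JDN of Jumada al-Thani 12, 430 AH = 2100622.
2100622 − 238 = 2100384.
JDN 2100384 in the tabular Islamic calendar is Shawwal 10, 429 AH.

Shawwal 10, 429 AH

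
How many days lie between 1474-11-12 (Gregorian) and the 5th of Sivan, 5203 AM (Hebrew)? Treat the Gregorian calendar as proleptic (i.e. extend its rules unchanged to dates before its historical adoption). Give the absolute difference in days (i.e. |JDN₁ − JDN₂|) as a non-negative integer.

JDN of the first date = 2259743.
JDN of the second date = 2248237.
|2248237 − 2259743| = 11506.

11506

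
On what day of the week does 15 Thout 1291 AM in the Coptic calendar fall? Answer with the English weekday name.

Equivalently 22 September 1574 Gregorian, JDN 2296216.
Since JDN mod 7 = 6 (0 = Monday), the day is Sunday.

Sunday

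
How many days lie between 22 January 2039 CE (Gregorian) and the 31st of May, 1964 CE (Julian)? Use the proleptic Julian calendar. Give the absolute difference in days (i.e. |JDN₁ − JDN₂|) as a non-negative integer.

27251

JDN of the first date = 2465811.
JDN of the second date = 2438560.
|2438560 − 2465811| = 27251.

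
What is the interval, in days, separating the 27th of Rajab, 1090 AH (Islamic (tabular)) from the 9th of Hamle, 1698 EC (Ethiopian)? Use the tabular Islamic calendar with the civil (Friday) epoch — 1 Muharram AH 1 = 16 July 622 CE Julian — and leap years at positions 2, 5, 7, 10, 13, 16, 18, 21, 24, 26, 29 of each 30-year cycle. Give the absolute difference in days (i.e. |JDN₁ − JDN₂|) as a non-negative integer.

First date → JDN 2334548; second date → JDN 2344358.
The interval is |2334548 − 2344358| = 9810 days.

9810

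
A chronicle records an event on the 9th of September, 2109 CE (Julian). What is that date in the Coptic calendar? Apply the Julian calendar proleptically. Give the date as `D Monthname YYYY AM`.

12 Thout 1826 AM

The source date corresponds to 23 September 2109 in the Gregorian calendar (JDN 2491622).
That day falls on 12 Thout 1826 AM in the Coptic calendar.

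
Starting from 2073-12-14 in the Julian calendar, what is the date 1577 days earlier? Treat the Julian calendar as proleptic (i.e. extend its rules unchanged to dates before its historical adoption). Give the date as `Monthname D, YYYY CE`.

August 20, 2069 CE

The starting date is JDN 2478569; 2478569 − 1577 = 2476992.
JDN 2476992 corresponds to August 20, 2069 CE.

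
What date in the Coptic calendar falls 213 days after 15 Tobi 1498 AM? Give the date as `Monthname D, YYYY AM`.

JDN of 15 Tobi 1498 AM = 2371943.
2371943 + 213 = 2372156.
JDN 2372156 in the Coptic calendar is Mesori 18, 1498 AM.

Mesori 18, 1498 AM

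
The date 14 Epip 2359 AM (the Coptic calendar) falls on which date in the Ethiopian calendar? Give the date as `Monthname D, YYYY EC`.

Julian Day Number of the source date = 2686602.
Converting JDN 2686602 to the Ethiopian calendar gives 14 Hamle 2635 EC.

Hamle 14, 2635 EC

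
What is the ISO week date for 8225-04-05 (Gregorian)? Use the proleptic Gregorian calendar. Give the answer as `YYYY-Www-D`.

8225-W14-2

The weekday is Tuesday (ISO weekday 2).
That Tuesday belongs to ISO week 14 of ISO year 8225.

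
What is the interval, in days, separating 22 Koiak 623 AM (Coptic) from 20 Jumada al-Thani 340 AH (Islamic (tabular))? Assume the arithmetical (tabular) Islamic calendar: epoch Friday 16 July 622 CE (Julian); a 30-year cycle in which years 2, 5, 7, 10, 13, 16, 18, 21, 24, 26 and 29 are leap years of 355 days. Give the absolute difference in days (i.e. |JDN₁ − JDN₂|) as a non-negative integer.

16411

First date → JDN 2052326; second date → JDN 2068737.
The interval is |2052326 − 2068737| = 16411 days.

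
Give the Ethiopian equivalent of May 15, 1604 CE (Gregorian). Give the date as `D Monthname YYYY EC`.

Julian Day Number of the source date = 2307044.
Converting JDN 2307044 to the Ethiopian calendar gives 10 Ginbot 1596 EC.

10 Ginbot 1596 EC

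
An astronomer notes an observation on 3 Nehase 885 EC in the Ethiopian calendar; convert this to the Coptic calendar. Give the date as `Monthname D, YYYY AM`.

Julian Day Number of the source date = 2047434.
Converting JDN 2047434 to the Coptic calendar gives 3 Mesori 609 AM.

Mesori 3, 609 AM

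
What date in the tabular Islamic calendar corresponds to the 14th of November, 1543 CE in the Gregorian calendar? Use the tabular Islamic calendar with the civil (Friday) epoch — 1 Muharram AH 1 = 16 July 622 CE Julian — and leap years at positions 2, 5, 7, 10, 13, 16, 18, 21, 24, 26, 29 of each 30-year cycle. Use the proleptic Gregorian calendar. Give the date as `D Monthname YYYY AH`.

Both dates share Julian Day Number 2284946; in the tabular Islamic calendar that is 6 Sha'ban 950 AH.

6 Sha'ban 950 AH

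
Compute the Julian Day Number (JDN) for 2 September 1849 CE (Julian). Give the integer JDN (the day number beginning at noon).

In the Gregorian calendar the same day is 14 September 1849.
JDN 2299161 is 15 October 1582 CE (Gregorian); the target day is +97489 days from there, so JDN = 2396650.

2396650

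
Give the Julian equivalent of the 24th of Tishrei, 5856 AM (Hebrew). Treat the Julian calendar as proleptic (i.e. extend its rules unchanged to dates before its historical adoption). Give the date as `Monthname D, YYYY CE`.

The source date corresponds to 22 October 2095 in the Gregorian calendar (JDN 2486538).
That day falls on 9 October 2095 CE in the Julian calendar.

October 9, 2095 CE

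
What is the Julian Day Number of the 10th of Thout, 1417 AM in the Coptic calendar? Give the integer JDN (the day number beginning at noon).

2342233

In the Gregorian calendar the same day is 18 September 1700.
JDN 2451545 is 1 January 2000 CE (Gregorian); the target day is −109312 days from there, so JDN = 2342233.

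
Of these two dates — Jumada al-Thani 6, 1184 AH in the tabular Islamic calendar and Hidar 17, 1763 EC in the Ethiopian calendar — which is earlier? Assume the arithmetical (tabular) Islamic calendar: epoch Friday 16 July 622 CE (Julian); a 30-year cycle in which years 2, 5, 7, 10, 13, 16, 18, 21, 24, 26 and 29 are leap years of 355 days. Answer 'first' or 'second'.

The two dates have Julian Day Numbers 2367809 and 2367867 respectively.
Since 2367809 < 2367867, the first date comes first.

first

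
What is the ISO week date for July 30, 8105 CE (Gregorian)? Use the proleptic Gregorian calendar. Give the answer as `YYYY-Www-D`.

The weekday is Thursday (ISO weekday 4).
That Thursday belongs to ISO week 31 of ISO year 8105.

8105-W31-4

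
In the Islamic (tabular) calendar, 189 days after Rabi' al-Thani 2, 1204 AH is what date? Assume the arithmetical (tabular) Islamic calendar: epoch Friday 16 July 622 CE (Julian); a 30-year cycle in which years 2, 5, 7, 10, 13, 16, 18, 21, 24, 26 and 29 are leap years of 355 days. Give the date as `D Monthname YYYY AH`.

The starting date is JDN 2374833; 2374833 + 189 = 2375022.
JDN 2375022 corresponds to 14 Shawwal 1204 AH.

14 Shawwal 1204 AH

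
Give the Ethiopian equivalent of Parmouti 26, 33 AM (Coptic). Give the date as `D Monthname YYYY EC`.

Both dates share Julian Day Number 1836953; in the Ethiopian calendar that is 26 Miyazya 309 EC.

26 Miyazya 309 EC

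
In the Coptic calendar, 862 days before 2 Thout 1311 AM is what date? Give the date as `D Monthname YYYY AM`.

The starting date is JDN 2303508; 2303508 − 862 = 2302646.
JDN 2302646 corresponds to 25 Parmouti 1308 AM.

25 Parmouti 1308 AM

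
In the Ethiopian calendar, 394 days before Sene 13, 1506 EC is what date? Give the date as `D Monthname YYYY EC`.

14 Ginbot 1505 EC

Counting 394 days back from JDN 2274204 reaches JDN 2273810, which is 14 Ginbot 1505 EC.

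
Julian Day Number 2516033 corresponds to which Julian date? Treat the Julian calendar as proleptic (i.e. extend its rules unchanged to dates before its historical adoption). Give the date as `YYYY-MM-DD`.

The Gregorian equivalent of JDN 2516033 is 24 July 2176.
In the Julian calendar that day is 2176-07-10.

2176-07-10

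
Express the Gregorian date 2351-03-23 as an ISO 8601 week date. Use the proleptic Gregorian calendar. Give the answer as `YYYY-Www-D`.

The weekday is Friday (ISO weekday 5).
That Friday belongs to ISO week 12 of ISO year 2351.

2351-W12-5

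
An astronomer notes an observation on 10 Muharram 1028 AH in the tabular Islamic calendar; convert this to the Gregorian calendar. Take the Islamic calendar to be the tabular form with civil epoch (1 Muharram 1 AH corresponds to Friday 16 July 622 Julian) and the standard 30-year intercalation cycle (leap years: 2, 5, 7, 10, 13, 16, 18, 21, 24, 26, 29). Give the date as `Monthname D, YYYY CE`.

Julian Day Number of the source date = 2312384.
Converting JDN 2312384 to the Gregorian calendar gives 28 December 1618 CE.

December 28, 1618 CE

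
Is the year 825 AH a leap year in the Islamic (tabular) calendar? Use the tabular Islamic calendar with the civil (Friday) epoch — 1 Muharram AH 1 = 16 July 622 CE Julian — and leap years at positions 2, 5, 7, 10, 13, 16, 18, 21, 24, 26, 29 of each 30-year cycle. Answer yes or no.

no

Year 825 AH is year 15 of its 30-year cycle; leap positions are 2, 5, 7, 10, 13, 16, 18, 21, 24, 26, 29, so it is a common year (354 days).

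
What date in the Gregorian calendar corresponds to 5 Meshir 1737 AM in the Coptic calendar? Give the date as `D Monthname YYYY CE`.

Both dates share Julian Day Number 2459258; in the Gregorian calendar that is 12 February 2021 CE.

12 February 2021 CE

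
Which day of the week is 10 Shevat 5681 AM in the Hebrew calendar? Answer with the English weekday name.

Wednesday

Equivalently 19 January 1921 Gregorian, JDN 2422709.
Since JDN mod 7 = 2 (0 = Monday), the day is Wednesday.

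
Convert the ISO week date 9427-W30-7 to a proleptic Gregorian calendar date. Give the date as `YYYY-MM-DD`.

ISO week 1 of 9427 is the week containing the first Thursday of 9427.
Week 30, day 7 (Sunday) lands on 9427-07-29.

9427-07-29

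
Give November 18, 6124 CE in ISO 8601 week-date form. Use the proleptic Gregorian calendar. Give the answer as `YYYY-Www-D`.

The weekday is Saturday (ISO weekday 6).
That Saturday belongs to ISO week 46 of ISO year 6124.

6124-W46-6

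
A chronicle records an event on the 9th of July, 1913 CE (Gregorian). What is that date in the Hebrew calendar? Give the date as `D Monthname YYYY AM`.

4 Tammuz 5673 AM

Julian Day Number of the source date = 2419958.
Converting JDN 2419958 to the Hebrew calendar gives 4 Tammuz 5673 AM.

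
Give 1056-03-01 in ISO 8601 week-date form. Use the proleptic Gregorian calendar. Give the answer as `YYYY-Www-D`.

1056-W09-6

The weekday is Saturday (ISO weekday 6).
That Saturday belongs to ISO week 9 of ISO year 1056.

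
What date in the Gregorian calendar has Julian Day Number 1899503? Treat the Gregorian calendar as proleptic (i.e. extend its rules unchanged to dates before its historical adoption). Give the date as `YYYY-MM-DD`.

Counting from JDN 2299161 = 15 Oct 1582 gives an offset of -399658 days.

0488-07-23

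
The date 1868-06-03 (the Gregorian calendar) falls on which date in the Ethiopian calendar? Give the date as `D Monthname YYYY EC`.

27 Ginbot 1860 EC

Julian Day Number of the source date = 2403487.
Converting JDN 2403487 to the Ethiopian calendar gives 27 Ginbot 1860 EC.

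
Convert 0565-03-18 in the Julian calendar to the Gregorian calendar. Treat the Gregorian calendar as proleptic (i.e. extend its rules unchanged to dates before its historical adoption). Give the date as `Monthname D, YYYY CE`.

March 20, 565 CE

The Julian–Gregorian offset here is 2 days (Julian trailing).
18 March 565 Julian + 2 days → 20 March 565 Gregorian.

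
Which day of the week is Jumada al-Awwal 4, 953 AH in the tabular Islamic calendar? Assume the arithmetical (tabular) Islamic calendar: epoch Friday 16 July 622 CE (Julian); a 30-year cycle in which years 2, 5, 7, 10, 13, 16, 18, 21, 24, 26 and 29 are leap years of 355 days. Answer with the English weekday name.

Saturday

This is JDN 2285918 (13 July 1546 Gregorian).
JDN 2285918 mod 7 = 5, and JDN 0 was a Monday, so this is a Saturday.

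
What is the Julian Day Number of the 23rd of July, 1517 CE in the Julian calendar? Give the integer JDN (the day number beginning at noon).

2275346

Equivalently 2 August 1517 (proleptic Gregorian).
JDN 2451545 is 1 January 2000 CE (Gregorian); the target day is −176199 days from there, so JDN = 2275346.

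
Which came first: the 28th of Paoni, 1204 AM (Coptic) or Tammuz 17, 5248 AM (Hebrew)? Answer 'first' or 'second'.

Converting both to JDN: 2264723 vs 2264727; the smaller is the first.

first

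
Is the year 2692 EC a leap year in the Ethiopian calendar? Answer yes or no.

2692 mod 4 = 0; in the Ethiopian calendar a year is leap when year mod 4 = 3, so it is a common year.

no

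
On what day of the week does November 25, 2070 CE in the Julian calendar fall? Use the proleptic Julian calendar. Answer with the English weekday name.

Monday

This is JDN 2477454 (8 December 2070 Gregorian).
Since JDN mod 7 = 0 (0 = Monday), the day is Monday.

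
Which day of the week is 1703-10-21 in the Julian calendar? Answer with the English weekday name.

Equivalently 1 November 1703 Gregorian, JDN 2343372.
2343372 ≡ 3 (mod 7); counting from Monday = 0 gives Thursday.

Thursday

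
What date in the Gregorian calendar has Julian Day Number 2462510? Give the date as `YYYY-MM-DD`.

JDN 2451545 is 1 Jan 2000; 2462510 is +10965 days from there.

2030-01-08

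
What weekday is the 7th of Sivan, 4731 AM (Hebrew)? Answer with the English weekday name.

Saturday

This is JDN 2075869 (8 June 971 Gregorian).
JDN 2075869 mod 7 = 5, and JDN 0 was a Monday, so this is a Saturday.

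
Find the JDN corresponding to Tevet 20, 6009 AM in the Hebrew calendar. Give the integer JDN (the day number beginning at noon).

Equivalently 5 January 2249 (Gregorian).
JDN 2400001 is 17 November 1858 CE (Gregorian), MJD 0; the target day is +142494 days from there, so JDN = 2542495.

2542495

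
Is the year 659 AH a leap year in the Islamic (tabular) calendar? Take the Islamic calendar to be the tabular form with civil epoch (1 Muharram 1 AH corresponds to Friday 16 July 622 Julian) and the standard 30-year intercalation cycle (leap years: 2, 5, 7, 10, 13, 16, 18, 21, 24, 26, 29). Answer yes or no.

Year 659 AH is year 29 of its 30-year cycle; leap positions are 2, 5, 7, 10, 13, 16, 18, 21, 24, 26, 29, so it is a leap year (355 days).

yes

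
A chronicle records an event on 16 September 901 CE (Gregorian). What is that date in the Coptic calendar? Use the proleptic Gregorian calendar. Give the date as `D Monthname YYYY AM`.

Julian Day Number of the source date = 2050402.
Converting JDN 2050402 to the Coptic calendar gives 14 Thout 618 AM.

14 Thout 618 AM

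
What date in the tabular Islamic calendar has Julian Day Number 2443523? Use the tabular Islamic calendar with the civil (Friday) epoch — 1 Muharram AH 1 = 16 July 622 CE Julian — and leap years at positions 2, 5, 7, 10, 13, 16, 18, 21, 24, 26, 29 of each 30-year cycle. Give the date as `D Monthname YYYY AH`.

The Gregorian equivalent of JDN 2443523 is 14 January 1978.
In the tabular Islamic calendar that day is 4 Safar 1398 AH.

4 Safar 1398 AH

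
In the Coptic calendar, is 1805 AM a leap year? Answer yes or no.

1805 mod 4 = 1; in the Coptic calendar a year is leap when year mod 4 = 3, so it is a common year.

no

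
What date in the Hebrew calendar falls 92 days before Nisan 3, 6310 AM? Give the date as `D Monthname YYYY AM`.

The starting date is JDN 2652510; 2652510 − 92 = 2652418.
JDN 2652418 corresponds to 29 Kislev 6310 AM.

29 Kislev 6310 AM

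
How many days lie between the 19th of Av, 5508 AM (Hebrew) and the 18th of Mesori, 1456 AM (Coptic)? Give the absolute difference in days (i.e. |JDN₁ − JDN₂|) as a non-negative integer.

JDN of the first date = 2359729.
JDN of the second date = 2356816.
|2356816 − 2359729| = 2913.

2913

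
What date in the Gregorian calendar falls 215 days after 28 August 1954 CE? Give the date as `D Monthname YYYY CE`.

31 March 1955 CE

Counting 215 days forward from JDN 2434983 reaches JDN 2435198, which is 31 March 1955 CE.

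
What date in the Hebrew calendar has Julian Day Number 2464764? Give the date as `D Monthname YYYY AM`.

The Gregorian equivalent of JDN 2464764 is 11 March 2036.
In the Hebrew calendar that day is 12 Adar 5796 AM.

12 Adar 5796 AM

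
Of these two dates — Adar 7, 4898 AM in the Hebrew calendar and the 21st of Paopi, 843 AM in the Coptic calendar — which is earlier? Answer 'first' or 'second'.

second

First date → JDN 2136763; second date → JDN 2132620.
JDN 2132620 < JDN 2136763, so the second date is earlier.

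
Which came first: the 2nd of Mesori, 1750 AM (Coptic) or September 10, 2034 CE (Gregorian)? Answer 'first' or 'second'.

The two dates have Julian Day Numbers 2464183 and 2464216 respectively.
Since 2464183 < 2464216, the first date comes first.

first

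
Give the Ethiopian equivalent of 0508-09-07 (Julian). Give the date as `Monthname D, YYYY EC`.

Both dates share Julian Day Number 1906855; in the Ethiopian calendar that is 10 Meskerem 501 EC.

Meskerem 10, 501 EC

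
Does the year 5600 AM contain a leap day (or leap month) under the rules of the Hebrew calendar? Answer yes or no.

Hebrew year 5600 is year 14 of its 19-year Metonic cycle; leap years are at positions 3, 6, 8, 11, 14, 17, 19, so it is a leap year (13 months).

yes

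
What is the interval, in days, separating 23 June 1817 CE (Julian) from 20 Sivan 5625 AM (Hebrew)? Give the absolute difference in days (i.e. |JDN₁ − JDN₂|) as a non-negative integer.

First date → JDN 2384891; second date → JDN 2402402.
The interval is |2384891 − 2402402| = 17511 days.

17511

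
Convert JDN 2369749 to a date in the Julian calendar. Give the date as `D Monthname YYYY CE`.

8 January 1776 CE

The Gregorian equivalent of JDN 2369749 is 19 January 1776.
In the Julian calendar that day is 8 January 1776 CE.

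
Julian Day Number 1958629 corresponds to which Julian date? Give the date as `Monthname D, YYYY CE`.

The proleptic Gregorian equivalent of JDN 1958629 is 11 June 650.
In the Julian calendar that day is June 8, 650 CE.

June 8, 650 CE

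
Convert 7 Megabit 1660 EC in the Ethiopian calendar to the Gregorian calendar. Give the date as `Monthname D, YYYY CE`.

March 13, 1668 CE

Both dates share Julian Day Number 2330357; in the Gregorian calendar that is 13 March 1668 CE.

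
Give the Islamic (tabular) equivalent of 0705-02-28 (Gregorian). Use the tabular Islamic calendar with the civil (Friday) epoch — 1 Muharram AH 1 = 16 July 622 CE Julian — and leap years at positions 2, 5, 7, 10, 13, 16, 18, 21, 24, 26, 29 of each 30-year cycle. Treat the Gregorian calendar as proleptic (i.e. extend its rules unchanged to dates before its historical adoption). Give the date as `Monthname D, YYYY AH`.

Safar 24, 86 AH

Both dates share Julian Day Number 1978614; in the tabular Islamic calendar that is 24 Safar 86 AH.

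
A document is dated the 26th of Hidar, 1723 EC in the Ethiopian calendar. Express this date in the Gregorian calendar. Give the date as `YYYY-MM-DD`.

Julian Day Number of the source date = 2353266.
Converting JDN 2353266 to the Gregorian calendar gives 3 December 1730 CE.

1730-12-03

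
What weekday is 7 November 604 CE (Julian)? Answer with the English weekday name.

Saturday

In the proleptic Gregorian calendar this is 10 November 604 (JDN 1941980).
Since JDN mod 7 = 5 (0 = Monday), the day is Saturday.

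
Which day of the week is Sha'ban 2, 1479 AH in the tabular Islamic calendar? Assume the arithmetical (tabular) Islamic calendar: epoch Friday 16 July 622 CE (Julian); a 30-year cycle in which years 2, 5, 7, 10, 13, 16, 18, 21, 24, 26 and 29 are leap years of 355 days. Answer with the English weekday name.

Wednesday

In the Gregorian calendar this is 7 February 2057 (JDN 2472402).
Since JDN mod 7 = 2 (0 = Monday), the day is Wednesday.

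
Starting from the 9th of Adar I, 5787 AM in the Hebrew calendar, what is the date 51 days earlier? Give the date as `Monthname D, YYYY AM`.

Tevet 17, 5787 AM

Counting 51 days back from JDN 2461453 reaches JDN 2461402, which is Tevet 17, 5787 AM.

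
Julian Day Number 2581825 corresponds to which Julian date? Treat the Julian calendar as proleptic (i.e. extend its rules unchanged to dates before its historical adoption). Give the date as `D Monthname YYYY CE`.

26 August 2356 CE

JDN 2581825 is 11 September 2356 in the Gregorian calendar.
In the Julian calendar that day is 26 August 2356 CE.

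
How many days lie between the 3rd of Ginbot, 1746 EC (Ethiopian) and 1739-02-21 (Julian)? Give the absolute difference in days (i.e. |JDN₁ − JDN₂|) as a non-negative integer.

First date → JDN 2361824; second date → JDN 2356279.
The interval is |2361824 − 2356279| = 5545 days.

5545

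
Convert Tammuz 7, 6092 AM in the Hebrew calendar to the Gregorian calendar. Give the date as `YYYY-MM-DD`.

2332-07-02

Julian Day Number of the source date = 2572988.
Converting JDN 2572988 to the Gregorian calendar gives 2 July 2332 CE.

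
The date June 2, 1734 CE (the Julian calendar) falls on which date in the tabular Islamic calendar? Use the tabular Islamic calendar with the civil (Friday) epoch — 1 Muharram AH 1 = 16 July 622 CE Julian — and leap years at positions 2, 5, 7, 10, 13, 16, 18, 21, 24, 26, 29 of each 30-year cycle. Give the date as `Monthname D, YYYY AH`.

Muharram 11, 1147 AH

Both dates share Julian Day Number 2354554; in the tabular Islamic calendar that is 11 Muharram 1147 AH.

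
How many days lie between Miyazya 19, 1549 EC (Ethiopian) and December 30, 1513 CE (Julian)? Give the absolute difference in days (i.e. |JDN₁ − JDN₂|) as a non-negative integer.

First date → JDN 2289856; second date → JDN 2274045.
The interval is |2289856 − 2274045| = 15811 days.

15811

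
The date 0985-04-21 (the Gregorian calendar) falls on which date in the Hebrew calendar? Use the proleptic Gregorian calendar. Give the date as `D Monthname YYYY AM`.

24 Nisan 4745 AM

Both dates share Julian Day Number 2080935; in the Hebrew calendar that is 24 Nisan 4745 AM.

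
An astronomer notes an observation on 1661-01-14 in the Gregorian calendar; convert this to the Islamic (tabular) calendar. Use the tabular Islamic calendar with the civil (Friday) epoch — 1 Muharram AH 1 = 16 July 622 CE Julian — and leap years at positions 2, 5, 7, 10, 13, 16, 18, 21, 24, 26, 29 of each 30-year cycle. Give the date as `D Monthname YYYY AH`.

Both dates share Julian Day Number 2327742; in the tabular Islamic calendar that is 13 Jumada al-Awwal 1071 AH.

13 Jumada al-Awwal 1071 AH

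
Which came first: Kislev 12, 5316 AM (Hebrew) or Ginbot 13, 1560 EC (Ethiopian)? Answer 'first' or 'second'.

The two dates have Julian Day Numbers 2289351 and 2293898 respectively.
Since 2289351 < 2293898, the first date comes first.

first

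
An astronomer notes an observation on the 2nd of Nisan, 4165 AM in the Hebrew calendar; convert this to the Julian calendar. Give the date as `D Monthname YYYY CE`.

19 March 405 CE

Both dates share Julian Day Number 1869062; in the Julian calendar that is 19 March 405 CE.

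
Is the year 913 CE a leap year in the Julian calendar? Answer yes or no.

913 mod 4 = 1, so it is a common year in the Julian calendar.

no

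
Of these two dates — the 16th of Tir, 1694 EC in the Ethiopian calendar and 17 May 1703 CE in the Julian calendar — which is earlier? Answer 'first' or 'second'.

First date → JDN 2342724; second date → JDN 2343215.
JDN 2342724 < JDN 2343215, so the first date is earlier.

first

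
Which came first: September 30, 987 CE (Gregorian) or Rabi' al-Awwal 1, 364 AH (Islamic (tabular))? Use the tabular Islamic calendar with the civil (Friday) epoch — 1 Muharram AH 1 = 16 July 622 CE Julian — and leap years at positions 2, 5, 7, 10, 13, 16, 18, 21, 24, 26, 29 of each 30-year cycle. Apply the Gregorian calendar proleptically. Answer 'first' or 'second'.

First date → JDN 2081827; second date → JDN 2077134.
JDN 2077134 < JDN 2081827, so the second date is earlier.

second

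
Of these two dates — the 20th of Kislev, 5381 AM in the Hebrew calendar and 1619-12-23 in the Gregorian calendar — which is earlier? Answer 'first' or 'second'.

second

Converting both to JDN: 2313102 vs 2312744; the smaller is the second.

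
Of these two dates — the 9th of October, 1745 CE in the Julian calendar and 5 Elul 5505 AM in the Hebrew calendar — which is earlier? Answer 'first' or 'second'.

second

First date → JDN 2358701; second date → JDN 2358653.
JDN 2358653 < JDN 2358701, so the second date is earlier.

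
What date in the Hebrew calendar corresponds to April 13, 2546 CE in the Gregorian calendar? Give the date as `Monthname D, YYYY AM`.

Julian Day Number of the source date = 2651070.
Converting JDN 2651070 to the Hebrew calendar gives 11 Nisan 6306 AM.

Nisan 11, 6306 AM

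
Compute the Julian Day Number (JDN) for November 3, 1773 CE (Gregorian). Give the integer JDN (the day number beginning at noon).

2368942

JDN 2299161 is 15 October 1582 CE (Gregorian); the target day is +69781 days from there, so JDN = 2368942.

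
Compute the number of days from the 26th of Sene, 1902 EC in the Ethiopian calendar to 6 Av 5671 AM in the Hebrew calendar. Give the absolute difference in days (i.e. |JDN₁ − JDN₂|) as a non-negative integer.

First date → JDN 2418856; second date → JDN 2419249.
The interval is |2418856 − 2419249| = 393 days.

393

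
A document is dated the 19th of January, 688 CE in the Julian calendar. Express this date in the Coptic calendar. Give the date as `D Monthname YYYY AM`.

The source date corresponds to 22 January 688 in the proleptic Gregorian calendar (JDN 1972368).
That day falls on 23 Tobi 404 AM in the Coptic calendar.

23 Tobi 404 AM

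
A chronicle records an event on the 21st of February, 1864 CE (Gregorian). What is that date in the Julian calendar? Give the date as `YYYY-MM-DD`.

1864-02-09

For dates in this range the Gregorian date is 12 days ahead of the Julian.
21 February 1864 Gregorian − 12 days → 9 February 1864 Julian.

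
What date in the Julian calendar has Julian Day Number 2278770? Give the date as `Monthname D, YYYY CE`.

December 7, 1526 CE

The proleptic Gregorian equivalent of JDN 2278770 is 17 December 1526.
In the Julian calendar that day is December 7, 1526 CE.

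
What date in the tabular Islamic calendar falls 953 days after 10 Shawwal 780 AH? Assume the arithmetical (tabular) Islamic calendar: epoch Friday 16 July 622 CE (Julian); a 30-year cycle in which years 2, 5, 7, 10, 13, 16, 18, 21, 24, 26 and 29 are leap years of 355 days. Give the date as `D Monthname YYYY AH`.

JDN of 10 Shawwal 780 AH = 2224767.
2224767 + 953 = 2225720.
JDN 2225720 in the tabular Islamic calendar is 18 Jumada al-Thani 783 AH.

18 Jumada al-Thani 783 AH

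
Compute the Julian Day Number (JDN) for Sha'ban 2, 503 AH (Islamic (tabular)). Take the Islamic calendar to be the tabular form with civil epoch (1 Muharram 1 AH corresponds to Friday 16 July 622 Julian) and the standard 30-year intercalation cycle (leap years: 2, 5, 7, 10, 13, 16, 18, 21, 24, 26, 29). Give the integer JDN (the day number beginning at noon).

In the proleptic Gregorian calendar the same day is 3 March 1110.
JDN 2451545 is 1 January 2000 CE (Gregorian); the target day is −325005 days from there, so JDN = 2126540.

2126540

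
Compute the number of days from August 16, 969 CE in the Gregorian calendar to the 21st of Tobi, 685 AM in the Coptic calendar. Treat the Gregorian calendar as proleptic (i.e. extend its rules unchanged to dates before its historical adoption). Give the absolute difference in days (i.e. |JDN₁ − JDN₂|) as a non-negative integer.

207

First date → JDN 2075208; second date → JDN 2075001.
The interval is |2075208 − 2075001| = 207 days.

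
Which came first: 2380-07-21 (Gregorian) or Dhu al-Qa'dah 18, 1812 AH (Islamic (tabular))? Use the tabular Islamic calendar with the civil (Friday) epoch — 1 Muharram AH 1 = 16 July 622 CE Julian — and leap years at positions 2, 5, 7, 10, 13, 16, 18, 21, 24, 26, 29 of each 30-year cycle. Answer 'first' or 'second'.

First date → JDN 2590539; second date → JDN 2590510.
JDN 2590510 < JDN 2590539, so the second date is earlier.

second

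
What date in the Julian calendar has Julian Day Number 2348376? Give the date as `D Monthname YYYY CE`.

JDN 2348376 is 14 July 1717 in the Gregorian calendar.
In the Julian calendar that day is 3 July 1717 CE.

3 July 1717 CE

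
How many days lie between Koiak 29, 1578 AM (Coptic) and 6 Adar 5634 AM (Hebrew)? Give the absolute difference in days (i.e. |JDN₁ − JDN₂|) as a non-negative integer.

First date → JDN 2401147; second date → JDN 2405578.
The interval is |2401147 − 2405578| = 4431 days.

4431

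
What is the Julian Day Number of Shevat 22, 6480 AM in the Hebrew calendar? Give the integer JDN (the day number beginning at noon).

Equivalently 23 February 2720 (Gregorian).
JDN 2400001 is 17 November 1858 CE (Gregorian), MJD 0; the target day is +314571 days from there, so JDN = 2714572.

2714572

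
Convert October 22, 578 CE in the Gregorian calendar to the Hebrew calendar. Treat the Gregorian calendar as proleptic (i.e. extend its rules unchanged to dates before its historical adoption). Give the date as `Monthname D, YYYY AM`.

Both dates share Julian Day Number 1932465; in the Hebrew calendar that is 4 Cheshvan 4339 AM.

Cheshvan 4, 4339 AM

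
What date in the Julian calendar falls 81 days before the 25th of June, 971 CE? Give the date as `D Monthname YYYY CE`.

The starting date is JDN 2075891; 2075891 − 81 = 2075810.
JDN 2075810 corresponds to 5 April 971 CE.

5 April 971 CE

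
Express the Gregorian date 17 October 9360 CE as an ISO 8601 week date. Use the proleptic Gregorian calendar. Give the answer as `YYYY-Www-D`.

9360-W42-5

The weekday is Friday (ISO weekday 5).
That Friday belongs to ISO week 42 of ISO year 9360.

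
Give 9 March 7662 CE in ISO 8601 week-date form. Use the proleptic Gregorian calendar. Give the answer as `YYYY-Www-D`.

7662-W10-4

The weekday is Thursday (ISO weekday 4).
That Thursday belongs to ISO week 10 of ISO year 7662.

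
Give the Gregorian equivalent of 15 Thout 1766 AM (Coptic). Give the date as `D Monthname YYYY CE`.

Julian Day Number of the source date = 2469710.
Converting JDN 2469710 to the Gregorian calendar gives 25 September 2049 CE.

25 September 2049 CE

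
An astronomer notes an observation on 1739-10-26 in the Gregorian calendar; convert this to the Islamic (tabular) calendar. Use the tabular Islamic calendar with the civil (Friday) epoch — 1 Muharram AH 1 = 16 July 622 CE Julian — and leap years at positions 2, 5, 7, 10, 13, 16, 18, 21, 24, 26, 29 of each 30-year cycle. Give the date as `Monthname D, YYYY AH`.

Julian Day Number of the source date = 2356515.
Converting JDN 2356515 to the tabular Islamic calendar gives 23 Rajab 1152 AH.

Rajab 23, 1152 AH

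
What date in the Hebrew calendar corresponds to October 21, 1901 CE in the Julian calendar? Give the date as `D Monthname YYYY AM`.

The source date corresponds to 3 November 1901 in the Gregorian calendar (JDN 2415692).
That day falls on 21 Cheshvan 5662 AM in the Hebrew calendar.

21 Cheshvan 5662 AM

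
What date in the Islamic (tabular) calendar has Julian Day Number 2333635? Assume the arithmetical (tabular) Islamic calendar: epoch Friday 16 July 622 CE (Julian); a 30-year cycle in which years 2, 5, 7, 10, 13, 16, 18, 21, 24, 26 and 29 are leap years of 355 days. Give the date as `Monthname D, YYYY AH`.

JDN 2333635 is 4 March 1677 in the Gregorian calendar.
In the tabular Islamic calendar that day is Dhu al-Hijjah 29, 1087 AH.

Dhu al-Hijjah 29, 1087 AH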